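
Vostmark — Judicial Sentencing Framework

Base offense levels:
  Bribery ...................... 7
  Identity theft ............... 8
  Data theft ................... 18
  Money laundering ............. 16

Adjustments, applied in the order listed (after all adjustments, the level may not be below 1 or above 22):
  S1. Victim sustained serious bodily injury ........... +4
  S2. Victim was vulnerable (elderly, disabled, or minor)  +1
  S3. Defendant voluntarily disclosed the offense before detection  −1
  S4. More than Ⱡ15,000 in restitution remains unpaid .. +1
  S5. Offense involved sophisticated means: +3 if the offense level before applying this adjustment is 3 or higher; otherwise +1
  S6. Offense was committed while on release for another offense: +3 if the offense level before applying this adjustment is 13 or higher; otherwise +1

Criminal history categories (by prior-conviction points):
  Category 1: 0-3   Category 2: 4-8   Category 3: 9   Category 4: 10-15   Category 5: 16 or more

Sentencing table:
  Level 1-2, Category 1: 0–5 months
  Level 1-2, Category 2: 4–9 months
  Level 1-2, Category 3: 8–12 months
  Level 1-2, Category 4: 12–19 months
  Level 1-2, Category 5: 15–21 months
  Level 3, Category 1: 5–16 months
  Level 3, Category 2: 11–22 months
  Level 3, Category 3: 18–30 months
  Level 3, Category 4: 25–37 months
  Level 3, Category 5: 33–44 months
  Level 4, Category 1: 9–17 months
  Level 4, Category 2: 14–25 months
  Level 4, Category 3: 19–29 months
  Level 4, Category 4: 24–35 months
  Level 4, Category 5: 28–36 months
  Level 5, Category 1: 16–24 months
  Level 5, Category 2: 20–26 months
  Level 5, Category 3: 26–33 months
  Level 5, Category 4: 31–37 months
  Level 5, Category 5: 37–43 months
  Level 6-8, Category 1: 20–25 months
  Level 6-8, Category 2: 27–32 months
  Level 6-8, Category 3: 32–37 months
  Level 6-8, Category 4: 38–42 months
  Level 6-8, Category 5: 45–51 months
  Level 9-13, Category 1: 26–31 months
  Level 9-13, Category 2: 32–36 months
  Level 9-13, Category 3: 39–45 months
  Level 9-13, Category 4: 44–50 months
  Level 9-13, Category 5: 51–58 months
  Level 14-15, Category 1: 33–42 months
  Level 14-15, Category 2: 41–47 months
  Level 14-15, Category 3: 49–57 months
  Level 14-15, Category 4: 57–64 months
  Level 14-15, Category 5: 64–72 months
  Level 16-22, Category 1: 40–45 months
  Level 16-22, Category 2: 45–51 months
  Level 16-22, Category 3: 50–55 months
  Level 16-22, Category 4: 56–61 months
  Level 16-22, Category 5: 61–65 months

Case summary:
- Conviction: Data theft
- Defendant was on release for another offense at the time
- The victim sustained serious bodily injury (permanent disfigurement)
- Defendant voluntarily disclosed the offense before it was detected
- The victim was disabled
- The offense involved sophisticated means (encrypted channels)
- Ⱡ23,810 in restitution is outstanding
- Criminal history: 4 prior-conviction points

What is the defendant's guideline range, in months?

45-51 months

Base offense level for data theft: 18.
S1 applies: 18 + 4 = 22.
S2 applies: 22 + 1 = 23.
S3 applies: 23 − 1 = 22.
S4 applies: 22 + 1 = 23.
S5 applies (level before this adjustment is 23 ≥ 3, so +3): 23 + 3 = 26.
S6 applies (level before this adjustment is 26 ≥ 13, so +3): 26 + 3 = 29.
Level 29 exceeds the maximum of 22; capped at 22.
Final offense level: 22.
Criminal history: 4 prior points → Category 2 (4-8).
Level 22 falls in the 16-22 band.
Grid: Level 16-22 × Category 2 = 45-51 months.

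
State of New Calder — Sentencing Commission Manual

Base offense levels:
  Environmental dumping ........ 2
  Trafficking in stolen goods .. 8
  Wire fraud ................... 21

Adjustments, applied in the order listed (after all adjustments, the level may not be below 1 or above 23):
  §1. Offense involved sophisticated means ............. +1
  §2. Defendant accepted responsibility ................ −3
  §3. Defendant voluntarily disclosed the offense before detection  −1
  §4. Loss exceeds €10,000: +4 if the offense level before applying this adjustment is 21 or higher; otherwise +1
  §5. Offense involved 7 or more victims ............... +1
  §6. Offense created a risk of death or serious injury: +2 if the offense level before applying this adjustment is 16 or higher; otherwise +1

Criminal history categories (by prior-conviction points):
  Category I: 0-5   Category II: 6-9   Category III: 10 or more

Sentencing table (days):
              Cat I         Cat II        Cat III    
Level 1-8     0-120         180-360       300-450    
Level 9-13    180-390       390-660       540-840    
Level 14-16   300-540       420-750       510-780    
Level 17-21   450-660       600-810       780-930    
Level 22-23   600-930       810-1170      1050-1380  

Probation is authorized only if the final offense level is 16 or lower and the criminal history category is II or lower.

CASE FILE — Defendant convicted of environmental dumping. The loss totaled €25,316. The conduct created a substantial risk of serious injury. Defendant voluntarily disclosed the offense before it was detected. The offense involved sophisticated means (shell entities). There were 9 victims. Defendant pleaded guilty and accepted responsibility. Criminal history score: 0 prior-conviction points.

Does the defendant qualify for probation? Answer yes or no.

Base offense level for environmental dumping: 2.
§1 applies: 2 + 1 = 3.
§2 applies: 3 − 3 = 0.
§3 applies: 0 − 1 = -1.
§4 applies (level before this adjustment is -1 < 21, so +1): -1 + 1 = 0.
§5 applies: 0 + 1 = 1.
§6 applies (level before this adjustment is 1 < 16, so +1): 1 + 1 = 2.
Final offense level: 2.
Criminal history: 0 prior points → Category I (0-5).
Level 2 falls in the 1-8 band.
Grid: Level 1-8 × Category I = 0-120 days.
Probation check: level 2 ≤ 16 and category I ≤ II → eligible.

Yes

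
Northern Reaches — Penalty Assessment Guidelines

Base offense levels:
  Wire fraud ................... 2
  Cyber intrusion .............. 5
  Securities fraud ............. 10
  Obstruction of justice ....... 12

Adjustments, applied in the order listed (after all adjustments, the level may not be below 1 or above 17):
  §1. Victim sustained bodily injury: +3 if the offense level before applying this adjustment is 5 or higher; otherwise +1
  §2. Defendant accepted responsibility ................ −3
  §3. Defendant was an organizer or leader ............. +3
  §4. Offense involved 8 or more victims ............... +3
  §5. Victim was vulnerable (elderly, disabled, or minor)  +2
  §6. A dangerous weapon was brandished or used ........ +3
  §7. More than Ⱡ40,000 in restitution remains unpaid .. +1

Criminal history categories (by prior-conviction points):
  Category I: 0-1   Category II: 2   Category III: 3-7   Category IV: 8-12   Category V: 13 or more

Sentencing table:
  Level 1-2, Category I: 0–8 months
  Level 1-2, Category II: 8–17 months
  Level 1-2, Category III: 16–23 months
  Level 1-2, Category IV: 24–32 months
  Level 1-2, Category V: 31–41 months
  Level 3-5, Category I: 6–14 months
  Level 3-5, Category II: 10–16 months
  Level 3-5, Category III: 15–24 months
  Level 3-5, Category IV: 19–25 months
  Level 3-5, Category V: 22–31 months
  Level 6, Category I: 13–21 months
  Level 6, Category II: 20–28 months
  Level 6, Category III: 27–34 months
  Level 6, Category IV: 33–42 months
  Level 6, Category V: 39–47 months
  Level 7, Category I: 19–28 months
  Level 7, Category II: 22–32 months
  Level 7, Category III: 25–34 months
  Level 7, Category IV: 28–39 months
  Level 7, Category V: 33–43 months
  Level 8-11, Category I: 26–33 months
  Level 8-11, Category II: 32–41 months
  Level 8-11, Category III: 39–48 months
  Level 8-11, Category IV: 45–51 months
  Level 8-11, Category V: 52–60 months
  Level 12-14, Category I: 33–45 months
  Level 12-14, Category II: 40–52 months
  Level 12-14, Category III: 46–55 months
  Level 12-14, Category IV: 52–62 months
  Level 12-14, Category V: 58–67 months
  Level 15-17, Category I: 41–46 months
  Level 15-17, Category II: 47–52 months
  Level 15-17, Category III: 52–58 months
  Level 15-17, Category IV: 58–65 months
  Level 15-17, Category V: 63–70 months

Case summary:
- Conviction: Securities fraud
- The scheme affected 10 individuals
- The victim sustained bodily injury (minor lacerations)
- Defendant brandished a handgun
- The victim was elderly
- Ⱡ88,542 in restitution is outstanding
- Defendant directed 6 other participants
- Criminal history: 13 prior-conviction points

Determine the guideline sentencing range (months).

63-70 months

Base offense level for securities fraud: 10.
§1 applies (level before this adjustment is 10 ≥ 5, so +3): 10 + 3 = 13.
§2 does not apply.
§3 applies: 13 + 3 = 16.
§4 applies: 16 + 3 = 19.
§5 applies: 19 + 2 = 21.
§6 applies: 21 + 3 = 24.
§7 applies: 24 + 1 = 25.
Level 25 exceeds the maximum of 17; capped at 17.
Final offense level: 17.
Criminal history: 13 prior points → Category V (13+).
Level 17 falls in the 15-17 band.
Grid: Level 15-17 × Category V = 63-70 months.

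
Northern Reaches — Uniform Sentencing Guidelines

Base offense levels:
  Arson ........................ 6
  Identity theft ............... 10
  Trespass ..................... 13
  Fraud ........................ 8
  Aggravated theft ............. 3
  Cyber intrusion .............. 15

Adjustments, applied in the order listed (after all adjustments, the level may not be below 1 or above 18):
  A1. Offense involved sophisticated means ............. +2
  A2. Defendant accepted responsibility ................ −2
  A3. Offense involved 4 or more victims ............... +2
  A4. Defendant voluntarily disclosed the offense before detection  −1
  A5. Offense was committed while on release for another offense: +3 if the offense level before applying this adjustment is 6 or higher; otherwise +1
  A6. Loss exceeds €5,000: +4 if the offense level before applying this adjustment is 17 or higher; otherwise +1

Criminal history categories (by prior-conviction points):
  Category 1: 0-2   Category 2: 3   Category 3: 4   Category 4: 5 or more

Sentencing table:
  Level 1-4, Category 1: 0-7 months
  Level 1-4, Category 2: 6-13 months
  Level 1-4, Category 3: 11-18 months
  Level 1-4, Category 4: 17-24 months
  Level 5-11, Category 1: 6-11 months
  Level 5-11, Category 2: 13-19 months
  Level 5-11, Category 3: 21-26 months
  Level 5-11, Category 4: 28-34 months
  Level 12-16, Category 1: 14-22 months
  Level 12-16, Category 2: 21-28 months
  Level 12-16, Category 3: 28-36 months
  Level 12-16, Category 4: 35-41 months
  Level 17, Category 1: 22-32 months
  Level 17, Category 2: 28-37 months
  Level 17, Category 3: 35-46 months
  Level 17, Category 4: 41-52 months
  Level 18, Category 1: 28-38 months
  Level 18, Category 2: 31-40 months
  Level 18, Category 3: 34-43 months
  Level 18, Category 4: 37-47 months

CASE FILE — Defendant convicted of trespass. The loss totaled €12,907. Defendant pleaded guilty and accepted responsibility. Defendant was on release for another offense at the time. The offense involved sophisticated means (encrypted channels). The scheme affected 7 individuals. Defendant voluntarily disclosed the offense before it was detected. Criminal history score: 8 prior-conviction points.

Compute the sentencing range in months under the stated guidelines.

Base offense level for trespass: 13.
A1 applies: 13 + 2 = 15.
A2 applies: 15 − 2 = 13.
A3 applies: 13 + 2 = 15.
A4 applies: 15 − 1 = 14.
A5 applies (level before this adjustment is 14 ≥ 6, so +3): 14 + 3 = 17.
A6 applies (level before this adjustment is 17 ≥ 17, so +4): 17 + 4 = 21.
Level 21 exceeds the maximum of 18; capped at 18.
Final offense level: 18.
Criminal history: 8 prior points → Category 4 (5+).
Level 18 falls in the 18 band.
Grid: Level 18 × Category 4 = 37-47 months.

37-47 months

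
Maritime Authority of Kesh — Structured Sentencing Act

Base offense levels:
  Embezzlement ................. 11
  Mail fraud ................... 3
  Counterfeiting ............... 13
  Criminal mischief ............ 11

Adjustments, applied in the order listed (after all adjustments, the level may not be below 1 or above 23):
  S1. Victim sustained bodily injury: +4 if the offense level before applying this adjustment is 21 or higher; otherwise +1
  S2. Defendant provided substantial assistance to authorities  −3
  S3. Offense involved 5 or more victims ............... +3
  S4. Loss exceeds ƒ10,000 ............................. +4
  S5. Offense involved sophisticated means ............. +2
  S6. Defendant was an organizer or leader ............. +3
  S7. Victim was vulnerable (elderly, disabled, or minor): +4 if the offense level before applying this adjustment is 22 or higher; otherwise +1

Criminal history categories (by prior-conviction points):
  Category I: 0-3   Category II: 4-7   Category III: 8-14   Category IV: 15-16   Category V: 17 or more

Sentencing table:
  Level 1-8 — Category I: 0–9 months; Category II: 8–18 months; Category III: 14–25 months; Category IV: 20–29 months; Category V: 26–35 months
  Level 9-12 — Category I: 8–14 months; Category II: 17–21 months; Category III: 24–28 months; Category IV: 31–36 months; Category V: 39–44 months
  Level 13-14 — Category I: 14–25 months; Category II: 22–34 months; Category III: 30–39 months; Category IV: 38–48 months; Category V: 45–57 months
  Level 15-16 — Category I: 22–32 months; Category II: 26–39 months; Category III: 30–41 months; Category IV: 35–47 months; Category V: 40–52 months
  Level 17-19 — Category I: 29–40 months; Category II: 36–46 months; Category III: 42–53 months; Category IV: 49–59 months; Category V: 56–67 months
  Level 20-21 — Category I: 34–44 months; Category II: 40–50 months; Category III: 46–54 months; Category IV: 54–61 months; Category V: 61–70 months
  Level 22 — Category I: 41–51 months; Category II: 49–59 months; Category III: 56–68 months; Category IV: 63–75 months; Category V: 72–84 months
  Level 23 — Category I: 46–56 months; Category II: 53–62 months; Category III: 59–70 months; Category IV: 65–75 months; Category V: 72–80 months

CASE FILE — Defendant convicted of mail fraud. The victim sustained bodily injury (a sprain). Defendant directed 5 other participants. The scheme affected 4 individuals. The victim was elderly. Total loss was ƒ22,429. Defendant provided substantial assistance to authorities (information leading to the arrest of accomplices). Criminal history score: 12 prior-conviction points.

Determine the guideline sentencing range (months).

Base offense level for mail fraud: 3.
S1 applies (level before this adjustment is 3 < 21, so +1): 3 + 1 = 4.
S2 applies: 4 − 3 = 1.
S3 does not apply.
S4 applies: 1 + 4 = 5.
S6 applies: 5 + 3 = 8.
S7 applies (level before this adjustment is 8 < 22, so +1): 8 + 1 = 9.
Final offense level: 9.
Criminal history: 12 prior points → Category III (8-14).
Level 9 falls in the 9-12 band.
Grid: Level 9-12 × Category III = 24-28 months.

24-28 months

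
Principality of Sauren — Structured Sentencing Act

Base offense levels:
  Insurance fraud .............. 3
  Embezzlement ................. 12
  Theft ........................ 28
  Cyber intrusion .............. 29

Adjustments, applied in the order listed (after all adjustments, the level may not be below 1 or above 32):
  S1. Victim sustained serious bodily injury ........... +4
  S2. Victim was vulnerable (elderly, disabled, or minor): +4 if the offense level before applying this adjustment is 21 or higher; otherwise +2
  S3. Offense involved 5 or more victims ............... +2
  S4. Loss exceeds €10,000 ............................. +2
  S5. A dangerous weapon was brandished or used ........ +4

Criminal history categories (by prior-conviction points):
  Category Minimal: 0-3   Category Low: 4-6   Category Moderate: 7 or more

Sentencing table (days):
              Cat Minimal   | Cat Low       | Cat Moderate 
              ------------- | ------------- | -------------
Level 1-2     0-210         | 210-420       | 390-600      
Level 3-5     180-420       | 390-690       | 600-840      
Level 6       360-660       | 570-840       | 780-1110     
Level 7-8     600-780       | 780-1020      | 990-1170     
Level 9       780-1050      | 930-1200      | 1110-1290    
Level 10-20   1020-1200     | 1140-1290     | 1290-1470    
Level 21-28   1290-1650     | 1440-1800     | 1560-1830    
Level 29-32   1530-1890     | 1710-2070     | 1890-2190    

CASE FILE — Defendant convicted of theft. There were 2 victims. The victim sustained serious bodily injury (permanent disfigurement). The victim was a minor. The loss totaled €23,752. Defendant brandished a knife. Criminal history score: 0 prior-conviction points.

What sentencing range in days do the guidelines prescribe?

1530-1890 days

Base offense level for theft: 28.
S1 applies: 28 + 4 = 32.
S2 applies (level before this adjustment is 32 ≥ 21, so +4): 32 + 4 = 36.
S3 does not apply.
S4 applies: 36 + 2 = 38.
S5 applies: 38 + 4 = 42.
Level 42 exceeds the maximum of 32; capped at 32.
Final offense level: 32.
Criminal history: 0 prior points → Category Minimal (0-3).
Level 32 falls in the 29-32 band.
Grid: Level 29-32 × Category Minimal = 1530-1890 days.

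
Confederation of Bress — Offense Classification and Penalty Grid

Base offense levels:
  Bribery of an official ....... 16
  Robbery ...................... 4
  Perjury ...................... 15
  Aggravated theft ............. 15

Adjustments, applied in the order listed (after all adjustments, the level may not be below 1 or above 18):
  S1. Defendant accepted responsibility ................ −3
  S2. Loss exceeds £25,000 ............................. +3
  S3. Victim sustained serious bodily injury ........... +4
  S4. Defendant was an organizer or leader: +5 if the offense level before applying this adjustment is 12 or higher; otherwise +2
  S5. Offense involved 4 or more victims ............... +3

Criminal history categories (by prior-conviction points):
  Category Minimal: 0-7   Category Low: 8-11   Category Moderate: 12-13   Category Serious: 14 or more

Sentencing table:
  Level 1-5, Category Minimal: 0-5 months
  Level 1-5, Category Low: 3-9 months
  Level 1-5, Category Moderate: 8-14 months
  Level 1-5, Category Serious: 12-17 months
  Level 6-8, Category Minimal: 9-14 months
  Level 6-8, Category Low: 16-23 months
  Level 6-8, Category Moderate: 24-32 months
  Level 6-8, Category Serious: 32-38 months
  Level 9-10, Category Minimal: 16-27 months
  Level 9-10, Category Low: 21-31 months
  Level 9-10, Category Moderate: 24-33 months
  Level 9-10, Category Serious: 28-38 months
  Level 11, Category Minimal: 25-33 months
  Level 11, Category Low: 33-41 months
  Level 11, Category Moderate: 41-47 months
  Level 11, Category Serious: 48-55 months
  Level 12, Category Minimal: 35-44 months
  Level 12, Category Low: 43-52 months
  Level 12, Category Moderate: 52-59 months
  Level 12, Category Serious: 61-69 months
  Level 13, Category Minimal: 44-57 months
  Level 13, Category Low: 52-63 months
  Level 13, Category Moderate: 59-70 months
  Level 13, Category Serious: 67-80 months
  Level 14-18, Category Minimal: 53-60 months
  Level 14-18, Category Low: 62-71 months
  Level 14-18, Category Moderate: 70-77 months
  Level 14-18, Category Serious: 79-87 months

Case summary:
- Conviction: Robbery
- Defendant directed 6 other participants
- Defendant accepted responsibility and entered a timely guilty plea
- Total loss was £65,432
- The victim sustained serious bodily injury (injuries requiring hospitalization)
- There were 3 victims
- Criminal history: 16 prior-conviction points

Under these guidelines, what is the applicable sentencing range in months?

Base offense level for robbery: 4.
S1 applies: 4 − 3 = 1.
S2 applies: 1 + 3 = 4.
S3 applies: 4 + 4 = 8.
S4 applies (level before this adjustment is 8 < 12, so +2): 8 + 2 = 10.
S5 does not apply.
Final offense level: 10.
Criminal history: 16 prior points → Category Serious (14+).
Level 10 falls in the 9-10 band.
Grid: Level 9-10 × Category Serious = 28-38 months.

28-38 months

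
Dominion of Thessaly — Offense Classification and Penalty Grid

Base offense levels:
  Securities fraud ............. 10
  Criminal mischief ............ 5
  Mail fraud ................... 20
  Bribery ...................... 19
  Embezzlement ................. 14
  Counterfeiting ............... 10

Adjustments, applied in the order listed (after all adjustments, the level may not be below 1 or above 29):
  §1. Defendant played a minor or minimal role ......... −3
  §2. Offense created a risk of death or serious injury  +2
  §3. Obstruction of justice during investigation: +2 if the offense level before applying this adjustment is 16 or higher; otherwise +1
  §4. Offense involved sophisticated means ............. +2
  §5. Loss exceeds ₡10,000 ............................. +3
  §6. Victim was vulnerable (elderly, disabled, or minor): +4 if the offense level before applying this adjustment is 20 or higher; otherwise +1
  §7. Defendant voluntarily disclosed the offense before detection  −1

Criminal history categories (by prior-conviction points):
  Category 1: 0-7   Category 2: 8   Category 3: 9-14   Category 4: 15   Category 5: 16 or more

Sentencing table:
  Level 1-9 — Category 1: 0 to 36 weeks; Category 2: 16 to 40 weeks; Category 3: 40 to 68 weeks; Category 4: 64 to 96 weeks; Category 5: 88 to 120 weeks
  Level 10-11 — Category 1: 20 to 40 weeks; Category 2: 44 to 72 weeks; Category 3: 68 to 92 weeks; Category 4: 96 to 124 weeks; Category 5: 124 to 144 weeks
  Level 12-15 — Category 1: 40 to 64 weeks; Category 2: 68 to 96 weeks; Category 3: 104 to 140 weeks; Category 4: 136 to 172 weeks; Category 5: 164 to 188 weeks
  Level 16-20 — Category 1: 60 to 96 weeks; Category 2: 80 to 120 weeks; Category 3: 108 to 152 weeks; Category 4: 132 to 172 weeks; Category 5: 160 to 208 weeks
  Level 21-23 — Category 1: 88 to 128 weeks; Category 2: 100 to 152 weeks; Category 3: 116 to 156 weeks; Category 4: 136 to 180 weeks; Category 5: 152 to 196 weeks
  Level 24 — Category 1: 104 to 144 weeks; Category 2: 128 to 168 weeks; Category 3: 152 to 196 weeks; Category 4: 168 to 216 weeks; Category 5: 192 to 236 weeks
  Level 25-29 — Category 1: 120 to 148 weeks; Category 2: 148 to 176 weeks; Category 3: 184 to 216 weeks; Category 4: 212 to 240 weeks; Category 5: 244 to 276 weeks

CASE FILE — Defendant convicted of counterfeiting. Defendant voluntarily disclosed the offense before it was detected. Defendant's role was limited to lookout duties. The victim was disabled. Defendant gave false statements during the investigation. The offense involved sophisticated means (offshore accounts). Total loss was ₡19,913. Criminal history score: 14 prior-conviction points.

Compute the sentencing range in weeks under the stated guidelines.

104-140 weeks

Base offense level for counterfeiting: 10.
§1 applies: 10 − 3 = 7.
§2 does not apply.
§3 applies (level before this adjustment is 7 < 16, so +1): 7 + 1 = 8.
§4 applies: 8 + 2 = 10.
§5 applies: 10 + 3 = 13.
§6 applies (level before this adjustment is 13 < 20, so +1): 13 + 1 = 14.
§7 applies: 14 − 1 = 13.
Final offense level: 13.
Criminal history: 14 prior points → Category 3 (9-14).
Level 13 falls in the 12-15 band.
Grid: Level 12-15 × Category 3 = 104-140 weeks.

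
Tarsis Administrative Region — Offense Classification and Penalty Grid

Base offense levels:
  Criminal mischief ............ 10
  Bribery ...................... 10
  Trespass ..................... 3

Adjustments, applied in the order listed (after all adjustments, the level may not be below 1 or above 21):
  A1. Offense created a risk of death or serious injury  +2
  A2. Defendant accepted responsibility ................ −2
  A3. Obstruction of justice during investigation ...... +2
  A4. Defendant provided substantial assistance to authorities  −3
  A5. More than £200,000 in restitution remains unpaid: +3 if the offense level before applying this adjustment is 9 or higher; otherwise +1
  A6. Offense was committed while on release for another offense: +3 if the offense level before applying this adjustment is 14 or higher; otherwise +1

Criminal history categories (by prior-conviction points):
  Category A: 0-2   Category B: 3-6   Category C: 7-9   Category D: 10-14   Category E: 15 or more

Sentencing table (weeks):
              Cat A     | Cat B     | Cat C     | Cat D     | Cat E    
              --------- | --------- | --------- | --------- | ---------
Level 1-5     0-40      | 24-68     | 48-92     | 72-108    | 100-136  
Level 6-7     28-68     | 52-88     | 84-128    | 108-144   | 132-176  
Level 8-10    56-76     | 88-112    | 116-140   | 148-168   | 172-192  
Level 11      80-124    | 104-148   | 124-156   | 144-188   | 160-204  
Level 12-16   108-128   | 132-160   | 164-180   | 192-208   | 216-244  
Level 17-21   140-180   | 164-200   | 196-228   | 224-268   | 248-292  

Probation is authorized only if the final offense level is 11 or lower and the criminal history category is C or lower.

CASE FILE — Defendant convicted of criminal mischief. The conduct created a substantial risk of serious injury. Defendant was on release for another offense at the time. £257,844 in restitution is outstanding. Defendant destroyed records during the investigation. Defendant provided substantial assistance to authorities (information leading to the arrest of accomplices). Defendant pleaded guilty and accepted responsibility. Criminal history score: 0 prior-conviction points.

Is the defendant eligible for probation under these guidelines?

No

Base offense level for criminal mischief: 10.
A1 applies: 10 + 2 = 12.
A2 applies: 12 − 2 = 10.
A3 applies: 10 + 2 = 12.
A4 applies: 12 − 3 = 9.
A5 applies (level before this adjustment is 9 ≥ 9, so +3): 9 + 3 = 12.
A6 applies (level before this adjustment is 12 < 14, so +1): 12 + 1 = 13.
Final offense level: 13.
Criminal history: 0 prior points → Category A (0-2).
Level 13 falls in the 12-16 band.
Grid: Level 12-16 × Category A = 108-128 weeks.
Probation check: level 13 > 11 and category A ≤ C → not eligible.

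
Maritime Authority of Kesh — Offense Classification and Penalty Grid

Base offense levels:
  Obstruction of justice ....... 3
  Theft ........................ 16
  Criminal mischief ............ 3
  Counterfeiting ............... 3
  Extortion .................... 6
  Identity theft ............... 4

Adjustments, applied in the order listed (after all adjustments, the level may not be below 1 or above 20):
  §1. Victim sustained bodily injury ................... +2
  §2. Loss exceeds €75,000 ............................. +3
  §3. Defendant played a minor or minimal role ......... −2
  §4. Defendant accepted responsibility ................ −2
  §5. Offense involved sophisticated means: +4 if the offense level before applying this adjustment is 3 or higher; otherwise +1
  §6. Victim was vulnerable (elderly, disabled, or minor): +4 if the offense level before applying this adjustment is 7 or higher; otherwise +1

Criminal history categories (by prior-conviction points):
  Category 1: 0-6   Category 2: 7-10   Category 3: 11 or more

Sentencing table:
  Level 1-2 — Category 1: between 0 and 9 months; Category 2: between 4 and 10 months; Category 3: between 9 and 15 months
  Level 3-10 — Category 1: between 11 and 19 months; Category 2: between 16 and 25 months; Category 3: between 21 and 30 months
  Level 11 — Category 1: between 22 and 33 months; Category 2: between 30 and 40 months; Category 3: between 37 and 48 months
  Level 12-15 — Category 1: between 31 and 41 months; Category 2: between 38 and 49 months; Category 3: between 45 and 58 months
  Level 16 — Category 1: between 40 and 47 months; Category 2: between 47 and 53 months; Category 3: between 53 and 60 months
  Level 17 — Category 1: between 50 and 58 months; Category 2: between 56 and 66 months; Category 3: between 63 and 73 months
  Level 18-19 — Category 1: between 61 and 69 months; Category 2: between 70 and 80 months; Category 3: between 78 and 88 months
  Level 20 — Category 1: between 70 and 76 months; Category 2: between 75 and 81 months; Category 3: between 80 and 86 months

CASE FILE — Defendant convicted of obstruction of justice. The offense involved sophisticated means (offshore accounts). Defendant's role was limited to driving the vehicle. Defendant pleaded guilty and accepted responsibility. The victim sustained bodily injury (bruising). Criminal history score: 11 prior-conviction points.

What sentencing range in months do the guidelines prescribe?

Base offense level for obstruction of justice: 3.
§1 applies: 3 + 2 = 5.
§2 does not apply.
§3 applies: 5 − 2 = 3.
§4 applies: 3 − 2 = 1.
§5 applies (level before this adjustment is 1 < 3, so +1): 1 + 1 = 2.
Final offense level: 2.
Criminal history: 11 prior points → Category 3 (11+).
Level 2 falls in the 1-2 band.
Grid: Level 1-2 × Category 3 = 9-15 months.

9-15 months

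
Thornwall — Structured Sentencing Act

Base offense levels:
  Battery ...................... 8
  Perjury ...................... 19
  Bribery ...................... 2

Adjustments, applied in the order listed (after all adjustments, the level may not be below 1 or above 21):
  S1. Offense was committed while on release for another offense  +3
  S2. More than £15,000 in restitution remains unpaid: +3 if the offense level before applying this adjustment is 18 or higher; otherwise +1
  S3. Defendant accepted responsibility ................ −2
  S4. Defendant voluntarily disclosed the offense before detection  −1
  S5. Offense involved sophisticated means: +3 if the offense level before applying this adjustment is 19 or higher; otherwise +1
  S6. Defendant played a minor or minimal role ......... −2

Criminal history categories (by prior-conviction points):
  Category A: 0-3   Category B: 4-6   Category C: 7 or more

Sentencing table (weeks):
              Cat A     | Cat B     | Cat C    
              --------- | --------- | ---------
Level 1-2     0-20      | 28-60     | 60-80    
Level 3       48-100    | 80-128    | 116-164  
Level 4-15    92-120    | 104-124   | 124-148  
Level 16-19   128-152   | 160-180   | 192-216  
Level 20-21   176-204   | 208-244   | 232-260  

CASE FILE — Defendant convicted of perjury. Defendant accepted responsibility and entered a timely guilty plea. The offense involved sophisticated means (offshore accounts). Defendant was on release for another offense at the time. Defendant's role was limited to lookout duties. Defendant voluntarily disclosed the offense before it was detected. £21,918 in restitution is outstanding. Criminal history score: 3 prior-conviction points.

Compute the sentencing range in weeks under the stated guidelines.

Base offense level for perjury: 19.
S1 applies: 19 + 3 = 22.
S2 applies (level before this adjustment is 22 ≥ 18, so +3): 22 + 3 = 25.
S3 applies: 25 − 2 = 23.
S4 applies: 23 − 1 = 22.
S5 applies (level before this adjustment is 22 ≥ 19, so +3): 22 + 3 = 25.
S6 applies: 25 − 2 = 23.
Level 23 exceeds the maximum of 21; capped at 21.
Final offense level: 21.
Criminal history: 3 prior points → Category A (0-3).
Level 21 falls in the 20-21 band.
Grid: Level 20-21 × Category A = 176-204 weeks.

176-204 weeks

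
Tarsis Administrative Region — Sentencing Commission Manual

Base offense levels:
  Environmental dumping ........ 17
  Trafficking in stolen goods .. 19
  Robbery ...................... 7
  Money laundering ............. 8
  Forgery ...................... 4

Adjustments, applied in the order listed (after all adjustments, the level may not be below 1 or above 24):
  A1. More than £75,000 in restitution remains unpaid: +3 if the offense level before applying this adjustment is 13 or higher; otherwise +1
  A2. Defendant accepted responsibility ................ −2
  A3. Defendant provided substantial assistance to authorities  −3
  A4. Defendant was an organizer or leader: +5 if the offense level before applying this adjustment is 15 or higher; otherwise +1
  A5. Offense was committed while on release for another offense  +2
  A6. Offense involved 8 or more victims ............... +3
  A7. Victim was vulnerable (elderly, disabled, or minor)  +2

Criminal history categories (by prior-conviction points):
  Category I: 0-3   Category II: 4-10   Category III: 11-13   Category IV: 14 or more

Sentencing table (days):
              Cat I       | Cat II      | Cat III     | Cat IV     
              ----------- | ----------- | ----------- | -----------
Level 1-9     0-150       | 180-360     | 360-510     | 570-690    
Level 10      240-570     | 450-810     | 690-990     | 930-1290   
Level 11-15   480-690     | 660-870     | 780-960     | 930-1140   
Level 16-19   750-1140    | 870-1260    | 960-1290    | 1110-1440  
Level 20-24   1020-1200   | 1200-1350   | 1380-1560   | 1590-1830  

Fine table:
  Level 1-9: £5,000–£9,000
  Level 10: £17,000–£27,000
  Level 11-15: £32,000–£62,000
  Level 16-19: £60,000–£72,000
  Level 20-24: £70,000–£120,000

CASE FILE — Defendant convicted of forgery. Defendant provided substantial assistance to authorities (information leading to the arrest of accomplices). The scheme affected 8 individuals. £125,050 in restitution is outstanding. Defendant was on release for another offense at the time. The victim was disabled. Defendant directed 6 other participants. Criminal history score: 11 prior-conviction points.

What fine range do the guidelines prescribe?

£17,000–£27,000

Base offense level for forgery: 4.
A1 applies (level before this adjustment is 4 < 13, so +1): 4 + 1 = 5.
A2 does not apply.
A3 applies: 5 − 3 = 2.
A4 applies (level before this adjustment is 2 < 15, so +1): 2 + 1 = 3.
A5 applies: 3 + 2 = 5.
A6 applies: 5 + 3 = 8.
A7 applies: 8 + 2 = 10.
Final offense level: 10.
Level 10 falls in the 10 band.
Fine table: Level 10 → £17,000–£27,000.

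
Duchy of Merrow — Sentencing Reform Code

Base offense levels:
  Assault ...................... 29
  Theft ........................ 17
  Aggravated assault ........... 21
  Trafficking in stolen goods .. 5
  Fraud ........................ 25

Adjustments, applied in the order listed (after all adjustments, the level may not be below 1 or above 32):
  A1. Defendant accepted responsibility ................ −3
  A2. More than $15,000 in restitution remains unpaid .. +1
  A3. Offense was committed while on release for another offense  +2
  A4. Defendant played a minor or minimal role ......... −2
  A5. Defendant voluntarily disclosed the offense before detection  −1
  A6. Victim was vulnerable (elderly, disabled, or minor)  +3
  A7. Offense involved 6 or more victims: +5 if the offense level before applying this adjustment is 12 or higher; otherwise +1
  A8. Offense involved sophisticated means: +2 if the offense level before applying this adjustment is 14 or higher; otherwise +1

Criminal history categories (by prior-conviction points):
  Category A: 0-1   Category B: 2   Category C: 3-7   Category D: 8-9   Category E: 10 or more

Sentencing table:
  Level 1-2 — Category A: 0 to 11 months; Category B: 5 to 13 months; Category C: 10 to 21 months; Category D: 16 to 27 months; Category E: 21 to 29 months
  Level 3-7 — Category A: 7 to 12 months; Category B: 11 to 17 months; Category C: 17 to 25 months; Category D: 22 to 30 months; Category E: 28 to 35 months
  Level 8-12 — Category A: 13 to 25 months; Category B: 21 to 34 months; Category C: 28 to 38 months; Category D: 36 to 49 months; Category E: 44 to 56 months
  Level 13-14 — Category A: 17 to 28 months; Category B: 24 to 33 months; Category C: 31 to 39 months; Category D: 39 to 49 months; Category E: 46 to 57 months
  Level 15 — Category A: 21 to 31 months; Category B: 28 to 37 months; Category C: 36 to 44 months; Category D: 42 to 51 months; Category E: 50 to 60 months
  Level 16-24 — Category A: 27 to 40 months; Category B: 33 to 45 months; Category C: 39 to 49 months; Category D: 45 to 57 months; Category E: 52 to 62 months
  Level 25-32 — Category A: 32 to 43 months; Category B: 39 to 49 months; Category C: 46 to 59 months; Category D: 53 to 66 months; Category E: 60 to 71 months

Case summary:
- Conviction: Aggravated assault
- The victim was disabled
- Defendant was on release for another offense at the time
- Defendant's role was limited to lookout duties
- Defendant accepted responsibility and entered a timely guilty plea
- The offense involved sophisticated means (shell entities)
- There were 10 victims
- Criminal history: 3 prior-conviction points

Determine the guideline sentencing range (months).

46-59 months

Base offense level for aggravated assault: 21.
A1 applies: 21 − 3 = 18.
A2 does not apply.
A3 applies: 18 + 2 = 20.
A4 applies: 20 − 2 = 18.
A6 applies: 18 + 3 = 21.
A7 applies (level before this adjustment is 21 ≥ 12, so +5): 21 + 5 = 26.
A8 applies (level before this adjustment is 26 ≥ 14, so +2): 26 + 2 = 28.
Final offense level: 28.
Criminal history: 3 prior points → Category C (3-7).
Level 28 falls in the 25-32 band.
Grid: Level 25-32 × Category C = 46-59 months.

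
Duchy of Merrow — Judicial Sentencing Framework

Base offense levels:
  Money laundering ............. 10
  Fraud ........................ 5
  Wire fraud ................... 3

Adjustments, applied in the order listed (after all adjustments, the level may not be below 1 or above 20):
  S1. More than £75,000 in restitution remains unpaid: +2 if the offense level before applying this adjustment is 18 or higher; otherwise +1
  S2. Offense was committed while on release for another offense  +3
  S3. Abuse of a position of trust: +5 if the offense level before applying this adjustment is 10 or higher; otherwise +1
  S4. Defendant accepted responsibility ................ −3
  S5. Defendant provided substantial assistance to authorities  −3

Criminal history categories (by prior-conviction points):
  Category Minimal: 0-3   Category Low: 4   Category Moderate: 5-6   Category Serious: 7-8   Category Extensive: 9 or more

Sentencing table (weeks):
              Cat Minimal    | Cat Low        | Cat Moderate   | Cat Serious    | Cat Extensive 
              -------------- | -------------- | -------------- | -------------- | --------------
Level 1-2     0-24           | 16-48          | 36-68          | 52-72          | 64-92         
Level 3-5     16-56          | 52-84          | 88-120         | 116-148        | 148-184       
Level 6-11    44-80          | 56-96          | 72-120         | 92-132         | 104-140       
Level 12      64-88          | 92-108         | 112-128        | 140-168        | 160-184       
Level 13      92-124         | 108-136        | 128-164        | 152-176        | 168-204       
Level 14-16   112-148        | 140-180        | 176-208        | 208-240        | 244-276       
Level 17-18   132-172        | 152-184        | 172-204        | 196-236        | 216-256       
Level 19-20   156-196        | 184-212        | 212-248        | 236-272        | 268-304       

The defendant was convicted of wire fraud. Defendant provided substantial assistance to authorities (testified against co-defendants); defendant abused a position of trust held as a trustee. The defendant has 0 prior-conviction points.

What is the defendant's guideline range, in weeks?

0-24 weeks

Base offense level for wire fraud: 3.
S1 does not apply.
S3 applies (level before this adjustment is 3 < 10, so +1): 3 + 1 = 4.
S4 does not apply.
S5 applies: 4 − 3 = 1.
Final offense level: 1.
Criminal history: 0 prior points → Category Minimal (0-3).
Level 1 falls in the 1-2 band.
Grid: Level 1-2 × Category Minimal = 0-24 weeks.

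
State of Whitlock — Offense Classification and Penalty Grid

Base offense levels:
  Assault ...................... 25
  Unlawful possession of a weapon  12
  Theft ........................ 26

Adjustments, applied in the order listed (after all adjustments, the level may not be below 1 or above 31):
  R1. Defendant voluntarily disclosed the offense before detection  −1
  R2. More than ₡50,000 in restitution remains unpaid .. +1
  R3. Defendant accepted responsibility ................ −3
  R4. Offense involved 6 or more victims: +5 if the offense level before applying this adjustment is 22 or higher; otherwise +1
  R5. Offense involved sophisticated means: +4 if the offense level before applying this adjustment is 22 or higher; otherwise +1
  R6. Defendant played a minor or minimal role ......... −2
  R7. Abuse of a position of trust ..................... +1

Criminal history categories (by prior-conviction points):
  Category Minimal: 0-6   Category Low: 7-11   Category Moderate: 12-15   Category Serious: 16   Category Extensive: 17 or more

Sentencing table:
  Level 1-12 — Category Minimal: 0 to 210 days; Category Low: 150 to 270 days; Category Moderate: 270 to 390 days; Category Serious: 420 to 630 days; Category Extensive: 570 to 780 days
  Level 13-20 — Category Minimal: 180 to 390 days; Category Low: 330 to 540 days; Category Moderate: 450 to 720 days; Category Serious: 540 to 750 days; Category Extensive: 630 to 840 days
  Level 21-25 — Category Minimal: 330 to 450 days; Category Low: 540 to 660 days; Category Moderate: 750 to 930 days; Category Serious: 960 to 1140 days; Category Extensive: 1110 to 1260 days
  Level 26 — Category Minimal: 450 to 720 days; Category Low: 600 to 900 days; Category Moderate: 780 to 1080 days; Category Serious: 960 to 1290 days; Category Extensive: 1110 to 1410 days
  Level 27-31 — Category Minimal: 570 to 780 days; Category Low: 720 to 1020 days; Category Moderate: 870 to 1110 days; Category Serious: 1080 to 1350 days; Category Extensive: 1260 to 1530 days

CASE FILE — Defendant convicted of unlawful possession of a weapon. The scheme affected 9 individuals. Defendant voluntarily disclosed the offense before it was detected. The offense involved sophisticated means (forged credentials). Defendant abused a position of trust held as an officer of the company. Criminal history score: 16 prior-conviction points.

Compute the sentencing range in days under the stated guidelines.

540-750 days

Base offense level for unlawful possession of a weapon: 12.
R1 applies: 12 − 1 = 11.
R3 does not apply.
R4 applies (level before this adjustment is 11 < 22, so +1): 11 + 1 = 12.
R5 applies (level before this adjustment is 12 < 22, so +1): 12 + 1 = 13.
R7 applies: 13 + 1 = 14.
Final offense level: 14.
Criminal history: 16 prior points → Category Serious (16).
Level 14 falls in the 13-20 band.
Grid: Level 13-20 × Category Serious = 540-750 days.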